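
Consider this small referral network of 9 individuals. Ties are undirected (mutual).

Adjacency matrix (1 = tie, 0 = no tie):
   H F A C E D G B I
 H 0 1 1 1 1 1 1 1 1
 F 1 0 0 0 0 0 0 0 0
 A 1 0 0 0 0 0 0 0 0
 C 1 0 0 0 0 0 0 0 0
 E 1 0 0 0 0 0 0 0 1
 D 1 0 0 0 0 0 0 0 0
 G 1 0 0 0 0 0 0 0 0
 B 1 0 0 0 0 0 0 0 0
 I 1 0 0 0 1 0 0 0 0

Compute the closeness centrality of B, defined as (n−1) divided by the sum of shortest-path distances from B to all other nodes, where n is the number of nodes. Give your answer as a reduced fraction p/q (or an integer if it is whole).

Distances from B: A:2, C:2, D:2, E:2, F:2, G:2, H:1, I:2. Sum = 15.
n = 9, so closeness = 8/15.

8/15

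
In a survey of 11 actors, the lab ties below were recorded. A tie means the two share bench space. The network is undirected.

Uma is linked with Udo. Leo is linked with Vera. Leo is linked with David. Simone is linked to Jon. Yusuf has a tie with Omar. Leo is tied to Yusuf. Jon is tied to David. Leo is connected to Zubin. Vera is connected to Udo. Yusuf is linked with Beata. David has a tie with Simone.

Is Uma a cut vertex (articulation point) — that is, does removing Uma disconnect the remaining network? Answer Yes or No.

Even without Uma, every remaining node can still reach every other (the residual graph is connected), so Uma is not a cut vertex.

No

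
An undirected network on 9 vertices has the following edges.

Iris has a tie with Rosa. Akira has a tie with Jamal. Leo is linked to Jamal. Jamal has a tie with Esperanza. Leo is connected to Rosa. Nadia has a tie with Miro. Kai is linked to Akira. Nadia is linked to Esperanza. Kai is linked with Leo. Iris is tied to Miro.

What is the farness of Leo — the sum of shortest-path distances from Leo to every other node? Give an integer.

15

Distances from Leo: Akira:2, Esperanza:2, Iris:2, Jamal:1, Kai:1, Miro:3, Nadia:3, Rosa:1.
Sum = 2 + 2 + 2 + 1 + 1 + 3 + 3 + 1 = 15.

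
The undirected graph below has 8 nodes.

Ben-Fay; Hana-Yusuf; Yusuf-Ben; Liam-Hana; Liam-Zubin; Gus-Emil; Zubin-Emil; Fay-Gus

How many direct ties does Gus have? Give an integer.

2

Gus is directly tied to Emil and Fay. That is 2 neighbors, so the degree of Gus is 2.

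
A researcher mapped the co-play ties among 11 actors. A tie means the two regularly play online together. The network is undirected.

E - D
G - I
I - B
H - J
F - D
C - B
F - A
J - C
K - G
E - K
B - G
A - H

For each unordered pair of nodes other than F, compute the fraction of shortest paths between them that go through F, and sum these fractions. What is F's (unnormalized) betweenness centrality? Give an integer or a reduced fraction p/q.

8

Pairs whose geodesics pass through F — C–D: 1/2; J–D: 1; J–E: 1/2; H–D: 1; H–E: 1; H–K: 1/2; A–D: 1; A–E: 1; A–K: 1; A–G: 1/2.
All other pairs contribute 0.
Summing the contributions gives betweenness(F) = 8.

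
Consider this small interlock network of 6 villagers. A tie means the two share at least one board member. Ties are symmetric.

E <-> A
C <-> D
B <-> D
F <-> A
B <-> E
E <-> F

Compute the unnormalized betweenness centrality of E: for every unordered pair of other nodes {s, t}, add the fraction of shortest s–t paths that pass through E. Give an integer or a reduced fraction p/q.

Pairs whose geodesics pass through E — A–C: 1; A–D: 1; A–B: 1; F–C: 1; F–D: 1; F–B: 1.
All other pairs contribute 0.
Summing the contributions gives betweenness(E) = 6.

6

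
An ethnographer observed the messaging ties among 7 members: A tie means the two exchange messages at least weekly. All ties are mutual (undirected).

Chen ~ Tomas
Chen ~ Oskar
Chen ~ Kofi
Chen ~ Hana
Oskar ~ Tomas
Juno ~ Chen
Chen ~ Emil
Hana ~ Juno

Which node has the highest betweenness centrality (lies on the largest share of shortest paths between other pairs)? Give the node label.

Unnormalized betweenness of each node: Chen:13, Emil:0, Hana:0, Juno:0, Kofi:0, Oskar:0, Tomas:0.
Chen has the largest value, 13, making it the main broker — the node through which the most shortest paths run.

Chen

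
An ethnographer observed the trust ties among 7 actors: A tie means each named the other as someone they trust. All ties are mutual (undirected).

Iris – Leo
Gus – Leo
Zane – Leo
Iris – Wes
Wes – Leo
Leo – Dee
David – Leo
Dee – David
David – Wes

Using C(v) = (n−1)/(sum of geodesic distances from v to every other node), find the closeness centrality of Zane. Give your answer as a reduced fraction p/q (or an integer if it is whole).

6/11

Distances from Zane: David:2, Dee:2, Gus:2, Iris:2, Leo:1, Wes:2. Sum = 11.
n = 7, so closeness = 6/11.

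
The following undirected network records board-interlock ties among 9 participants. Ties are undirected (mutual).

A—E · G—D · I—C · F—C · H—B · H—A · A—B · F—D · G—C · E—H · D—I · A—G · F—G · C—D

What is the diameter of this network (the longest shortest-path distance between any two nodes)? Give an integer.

4

Eccentricity of each node (its greatest distance to any other): A:3, B:4, C:3, D:3, E:4, F:3, G:2, H:4, I:4.
The maximum eccentricity is 4, realized for instance by the pair H–I via H – A – G – C – I. So the diameter is 4.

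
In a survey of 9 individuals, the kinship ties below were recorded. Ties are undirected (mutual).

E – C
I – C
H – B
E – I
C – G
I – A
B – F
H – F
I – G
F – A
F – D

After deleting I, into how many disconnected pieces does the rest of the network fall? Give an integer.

Without I, the remaining ties split the others into: {A, B, D, F, H}; {C, E, G}.
That's 2 separate components.

2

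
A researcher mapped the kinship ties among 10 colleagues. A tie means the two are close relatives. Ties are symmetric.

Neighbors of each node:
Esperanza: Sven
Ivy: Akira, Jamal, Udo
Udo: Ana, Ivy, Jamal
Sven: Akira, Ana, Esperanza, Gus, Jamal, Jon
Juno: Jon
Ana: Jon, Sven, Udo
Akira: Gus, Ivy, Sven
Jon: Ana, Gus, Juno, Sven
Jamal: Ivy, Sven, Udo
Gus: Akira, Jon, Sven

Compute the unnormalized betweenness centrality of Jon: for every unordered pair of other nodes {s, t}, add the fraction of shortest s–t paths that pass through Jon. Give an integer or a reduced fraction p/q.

Pairs whose geodesics pass through Jon — Juno–Jamal: 1; Juno–Udo: 1; Juno–Ana: 1; Juno–Ivy: 4/4; Juno–Akira: 2/2; Juno–Gus: 1; Juno–Sven: 1; Juno–Esperanza: 1; Udo–Gus: 1/4; Ana–Gus: 1/2.
All other pairs contribute 0.
Summing the contributions gives betweenness(Jon) = 35/4.

35/4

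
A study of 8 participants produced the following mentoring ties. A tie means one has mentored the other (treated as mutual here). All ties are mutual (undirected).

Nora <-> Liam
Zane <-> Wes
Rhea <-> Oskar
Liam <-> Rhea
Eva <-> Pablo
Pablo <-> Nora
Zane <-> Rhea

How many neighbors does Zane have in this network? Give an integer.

2

Zane is directly tied to Rhea and Wes. That is 2 neighbors, so the degree of Zane is 2.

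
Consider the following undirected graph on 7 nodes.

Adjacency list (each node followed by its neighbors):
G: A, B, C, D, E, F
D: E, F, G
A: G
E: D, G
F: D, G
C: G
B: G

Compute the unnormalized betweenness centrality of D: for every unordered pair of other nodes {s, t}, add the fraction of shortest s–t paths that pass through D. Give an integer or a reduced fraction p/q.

Pairs whose geodesics pass through D — F–E: 1/2.
All other pairs contribute 0.
Summing the contributions gives betweenness(D) = 1/2.

1/2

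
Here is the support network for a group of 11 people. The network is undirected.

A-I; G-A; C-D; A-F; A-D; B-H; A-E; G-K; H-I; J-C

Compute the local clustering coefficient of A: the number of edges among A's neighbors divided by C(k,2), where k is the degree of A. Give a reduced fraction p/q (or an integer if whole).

0

A's neighbors: D, E, F, G, and I (k = 5).
Possible neighbor pairs: C(5,2) = 10. Edges among them: none → e = 0.
Clustering(A) = 0/10 = 0.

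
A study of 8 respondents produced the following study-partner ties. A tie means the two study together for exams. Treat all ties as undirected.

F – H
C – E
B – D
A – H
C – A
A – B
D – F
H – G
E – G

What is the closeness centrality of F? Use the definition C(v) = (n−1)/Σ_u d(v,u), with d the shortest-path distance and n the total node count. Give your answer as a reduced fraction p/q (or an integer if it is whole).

Distances from F: A:2, B:2, C:3, D:1, E:3, G:2, H:1. Sum = 14.
n = 8, so closeness = 7/14 = 1/2.

1/2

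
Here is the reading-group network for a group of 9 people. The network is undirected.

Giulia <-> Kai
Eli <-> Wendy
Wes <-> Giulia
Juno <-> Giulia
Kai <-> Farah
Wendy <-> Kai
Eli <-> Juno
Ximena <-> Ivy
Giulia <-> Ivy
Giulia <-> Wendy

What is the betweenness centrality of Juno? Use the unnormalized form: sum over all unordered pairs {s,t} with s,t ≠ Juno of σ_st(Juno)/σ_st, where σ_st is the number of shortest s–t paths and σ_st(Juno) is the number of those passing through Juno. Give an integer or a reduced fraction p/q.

Pairs whose geodesics pass through Juno — Giulia–Eli: 1/2; Ivy–Eli: 1/2; Eli–Wes: 1/2; Eli–Ximena: 1/2.
All other pairs contribute 0.
Summing the contributions gives betweenness(Juno) = 2.

2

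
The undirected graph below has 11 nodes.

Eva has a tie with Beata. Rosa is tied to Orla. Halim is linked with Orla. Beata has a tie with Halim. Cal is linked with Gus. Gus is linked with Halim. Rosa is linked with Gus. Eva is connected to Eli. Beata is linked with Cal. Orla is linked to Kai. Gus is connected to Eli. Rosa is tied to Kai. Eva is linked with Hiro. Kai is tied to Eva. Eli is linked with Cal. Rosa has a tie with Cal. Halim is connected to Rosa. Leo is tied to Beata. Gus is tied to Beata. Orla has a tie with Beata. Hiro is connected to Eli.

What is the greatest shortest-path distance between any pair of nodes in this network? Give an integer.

Eccentricity of each node (its greatest distance to any other): Beata:2, Cal:2, Eli:3, Eva:2, Gus:2, Halim:3, Hiro:3, Kai:3, Leo:3, Orla:3, Rosa:3.
The maximum eccentricity is 3, realized for instance by the pair Rosa–Leo via Rosa – Cal – Beata – Leo. So the diameter is 3.

3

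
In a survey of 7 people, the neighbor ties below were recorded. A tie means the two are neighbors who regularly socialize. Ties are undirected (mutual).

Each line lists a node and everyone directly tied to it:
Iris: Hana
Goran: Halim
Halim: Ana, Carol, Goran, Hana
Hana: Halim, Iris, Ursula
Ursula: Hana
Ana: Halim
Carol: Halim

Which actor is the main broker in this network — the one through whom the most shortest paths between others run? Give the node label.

Unnormalized betweenness of each node: Ana:0, Carol:0, Goran:0, Halim:12, Hana:9, Iris:0, Ursula:0.
Halim has the largest value, 12, making it the main broker — the node through which the most shortest paths run.

Halim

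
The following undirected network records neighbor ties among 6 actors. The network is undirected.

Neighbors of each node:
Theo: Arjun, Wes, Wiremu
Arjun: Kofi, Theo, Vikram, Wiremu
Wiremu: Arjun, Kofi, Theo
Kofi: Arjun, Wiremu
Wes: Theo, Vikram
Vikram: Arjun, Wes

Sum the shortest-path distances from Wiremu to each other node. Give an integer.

Distances from Wiremu: Arjun:1, Kofi:1, Theo:1, Vikram:2, Wes:2.
Sum = 1 + 1 + 1 + 2 + 2 = 7.

7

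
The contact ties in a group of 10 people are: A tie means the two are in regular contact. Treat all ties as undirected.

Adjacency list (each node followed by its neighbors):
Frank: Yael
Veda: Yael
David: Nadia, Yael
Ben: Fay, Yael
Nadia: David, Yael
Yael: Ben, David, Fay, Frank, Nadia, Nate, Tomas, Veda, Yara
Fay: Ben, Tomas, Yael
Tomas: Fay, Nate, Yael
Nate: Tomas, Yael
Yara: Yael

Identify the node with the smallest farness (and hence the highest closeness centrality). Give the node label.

Farness (sum of distances to all others) for each node — Ben:16, David:16, Fay:15, Frank:17, Nadia:16, Nate:16, Tomas:15, Veda:17, Yael:9, Yara:17.
The smallest farness is 9, for Yael, so Yael has the highest closeness.

Yael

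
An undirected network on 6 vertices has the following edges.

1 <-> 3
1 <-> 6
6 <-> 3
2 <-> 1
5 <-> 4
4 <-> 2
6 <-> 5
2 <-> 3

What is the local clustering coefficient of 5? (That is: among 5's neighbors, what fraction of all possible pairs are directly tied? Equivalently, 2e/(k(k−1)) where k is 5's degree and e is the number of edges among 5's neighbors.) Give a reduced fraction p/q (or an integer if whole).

5's neighbors: 4 and 6 (k = 2).
Possible neighbor pairs: C(2,2) = 1. Edges among them: none → e = 0.
Clustering(5) = 0/1.

0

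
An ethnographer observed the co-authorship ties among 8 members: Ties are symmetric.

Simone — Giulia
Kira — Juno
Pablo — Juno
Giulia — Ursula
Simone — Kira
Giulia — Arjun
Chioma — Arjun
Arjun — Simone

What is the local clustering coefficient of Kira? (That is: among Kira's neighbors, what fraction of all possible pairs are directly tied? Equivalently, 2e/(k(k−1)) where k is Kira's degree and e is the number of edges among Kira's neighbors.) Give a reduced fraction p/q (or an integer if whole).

0

Kira's neighbors: Juno and Simone (k = 2).
Possible neighbor pairs: C(2,2) = 1. Edges among them: none → e = 0.
Clustering(Kira) = 0/1.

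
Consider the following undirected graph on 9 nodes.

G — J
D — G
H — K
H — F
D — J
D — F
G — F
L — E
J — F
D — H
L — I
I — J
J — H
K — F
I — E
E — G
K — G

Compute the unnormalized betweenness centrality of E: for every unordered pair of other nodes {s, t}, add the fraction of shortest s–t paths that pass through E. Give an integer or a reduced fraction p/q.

15/4

Pairs whose geodesics pass through E — L–F: 1/2; L–G: 1; L–K: 1; L–D: 1/2; I–G: 1/2; I–K: 1/4.
All other pairs contribute 0.
Summing the contributions gives betweenness(E) = 15/4.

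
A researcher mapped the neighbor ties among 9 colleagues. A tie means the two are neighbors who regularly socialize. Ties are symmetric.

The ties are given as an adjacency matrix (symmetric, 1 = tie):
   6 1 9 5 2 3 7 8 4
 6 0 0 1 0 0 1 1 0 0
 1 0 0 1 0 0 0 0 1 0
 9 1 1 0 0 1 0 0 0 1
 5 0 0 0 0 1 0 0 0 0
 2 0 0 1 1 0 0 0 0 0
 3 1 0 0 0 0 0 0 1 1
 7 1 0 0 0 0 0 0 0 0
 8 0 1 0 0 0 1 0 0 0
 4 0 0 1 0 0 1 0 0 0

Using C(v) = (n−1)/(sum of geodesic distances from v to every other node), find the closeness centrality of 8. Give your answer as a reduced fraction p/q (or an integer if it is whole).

4/9

Distances from 8: 1:1, 2:3, 3:1, 4:2, 5:4, 6:2, 7:3, 9:2. Sum = 18.
n = 9, so closeness = 8/18 = 4/9.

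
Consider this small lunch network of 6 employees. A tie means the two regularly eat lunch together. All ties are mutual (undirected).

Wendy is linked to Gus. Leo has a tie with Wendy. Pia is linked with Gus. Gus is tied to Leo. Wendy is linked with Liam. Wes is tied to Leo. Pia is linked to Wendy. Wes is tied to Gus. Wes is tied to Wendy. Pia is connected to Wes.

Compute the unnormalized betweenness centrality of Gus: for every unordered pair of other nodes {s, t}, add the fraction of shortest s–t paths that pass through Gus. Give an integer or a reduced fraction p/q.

1/3

Pairs whose geodesics pass through Gus — Leo–Pia: 1/3.
All other pairs contribute 0.
Summing the contributions gives betweenness(Gus) = 1/3.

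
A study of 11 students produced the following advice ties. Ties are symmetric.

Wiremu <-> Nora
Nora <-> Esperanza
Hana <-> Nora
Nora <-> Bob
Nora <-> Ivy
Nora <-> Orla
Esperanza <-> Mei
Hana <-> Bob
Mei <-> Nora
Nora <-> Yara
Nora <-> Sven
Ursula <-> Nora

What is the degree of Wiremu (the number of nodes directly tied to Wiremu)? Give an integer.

1

Wiremu is directly tied to Nora. That is 1 neighbor, so the degree of Wiremu is 1.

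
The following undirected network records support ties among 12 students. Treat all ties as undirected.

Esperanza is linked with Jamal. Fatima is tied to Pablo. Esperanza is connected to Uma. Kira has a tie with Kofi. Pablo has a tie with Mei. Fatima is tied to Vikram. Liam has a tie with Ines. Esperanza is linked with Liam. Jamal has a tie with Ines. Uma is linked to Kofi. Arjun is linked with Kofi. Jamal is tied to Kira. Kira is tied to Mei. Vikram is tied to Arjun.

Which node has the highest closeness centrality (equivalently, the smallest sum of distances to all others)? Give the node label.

Kira

Farness (sum of distances to all others) for each node — Arjun:28, Esperanza:28, Fatima:36, Ines:33, Jamal:25, Kira:22, Kofi:23, Liam:36, Mei:27, Pablo:32, Uma:27, Vikram:33.
The smallest farness is 22, for Kira, so Kira has the highest closeness.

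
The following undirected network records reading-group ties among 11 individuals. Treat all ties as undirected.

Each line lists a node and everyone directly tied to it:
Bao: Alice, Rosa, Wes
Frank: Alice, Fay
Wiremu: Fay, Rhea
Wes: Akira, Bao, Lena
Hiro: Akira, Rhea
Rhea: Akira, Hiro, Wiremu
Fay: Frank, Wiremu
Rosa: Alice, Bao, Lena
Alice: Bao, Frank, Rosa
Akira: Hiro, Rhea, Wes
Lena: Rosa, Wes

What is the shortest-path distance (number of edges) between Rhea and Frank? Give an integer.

3

One shortest route is Rhea – Wiremu – Fay – Frank, which uses 3 edges, and at distance 2 from Rhea we only reach {Fay, Wes}, which does not include Frank. So d(Rhea,Frank) = 3.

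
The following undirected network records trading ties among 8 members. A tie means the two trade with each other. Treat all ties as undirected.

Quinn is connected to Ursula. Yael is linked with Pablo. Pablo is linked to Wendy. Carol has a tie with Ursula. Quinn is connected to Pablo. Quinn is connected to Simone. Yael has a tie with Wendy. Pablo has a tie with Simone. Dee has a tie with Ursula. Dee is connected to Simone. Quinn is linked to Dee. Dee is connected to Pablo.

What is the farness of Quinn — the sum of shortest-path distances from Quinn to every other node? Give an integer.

Distances from Quinn: Carol:2, Dee:1, Pablo:1, Simone:1, Ursula:1, Wendy:2, Yael:2.
Sum = 2 + 1 + 1 + 1 + 1 + 2 + 2 = 10.

10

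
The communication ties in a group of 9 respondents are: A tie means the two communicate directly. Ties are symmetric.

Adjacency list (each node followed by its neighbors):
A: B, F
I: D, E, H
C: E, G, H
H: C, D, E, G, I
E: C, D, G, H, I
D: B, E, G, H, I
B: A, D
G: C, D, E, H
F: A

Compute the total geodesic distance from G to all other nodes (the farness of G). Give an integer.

Distances from G: A:3, B:2, C:1, D:1, E:1, F:4, H:1, I:2.
Sum = 3 + 2 + 1 + 1 + 1 + 4 + 1 + 2 = 15.

15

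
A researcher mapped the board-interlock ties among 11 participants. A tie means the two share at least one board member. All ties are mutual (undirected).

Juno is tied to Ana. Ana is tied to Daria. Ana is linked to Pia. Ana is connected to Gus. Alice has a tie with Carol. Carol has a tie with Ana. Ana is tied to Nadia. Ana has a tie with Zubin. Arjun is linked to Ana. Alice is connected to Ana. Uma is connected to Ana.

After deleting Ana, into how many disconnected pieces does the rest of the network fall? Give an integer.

Without Ana, the remaining ties split the others into: {Uma}; {Pia}; {Daria}; {Alice, Carol}; {Gus}; {Arjun}; {Nadia}; {Zubin}; {Juno}.
That's 9 separate components.

9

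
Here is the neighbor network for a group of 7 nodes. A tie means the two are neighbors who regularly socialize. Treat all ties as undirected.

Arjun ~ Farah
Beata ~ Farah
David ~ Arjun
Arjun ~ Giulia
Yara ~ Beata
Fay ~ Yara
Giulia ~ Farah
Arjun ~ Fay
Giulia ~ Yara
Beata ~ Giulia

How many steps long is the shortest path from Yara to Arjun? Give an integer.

One shortest route is Yara – Fay – Arjun, which uses 2 edges, and Yara and Arjun are not directly tied, so nothing shorter exists. So d(Yara,Arjun) = 2.

2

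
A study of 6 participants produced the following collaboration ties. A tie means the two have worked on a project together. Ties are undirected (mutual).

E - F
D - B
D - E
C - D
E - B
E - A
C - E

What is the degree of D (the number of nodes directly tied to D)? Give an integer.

D is directly tied to B, C, and E. That is 3 neighbors, so the degree of D is 3.

3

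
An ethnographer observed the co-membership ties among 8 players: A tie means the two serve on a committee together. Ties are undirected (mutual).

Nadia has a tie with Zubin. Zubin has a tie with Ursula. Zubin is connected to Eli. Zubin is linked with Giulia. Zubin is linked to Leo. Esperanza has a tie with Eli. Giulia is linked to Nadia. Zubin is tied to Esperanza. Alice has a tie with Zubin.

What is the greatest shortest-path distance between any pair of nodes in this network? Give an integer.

Eccentricity of each node (its greatest distance to any other): Alice:2, Eli:2, Esperanza:2, Giulia:2, Leo:2, Nadia:2, Ursula:2, Zubin:1.
The maximum eccentricity is 2, realized for instance by the pair Ursula–Eli via Ursula – Zubin – Eli. So the diameter is 2.

2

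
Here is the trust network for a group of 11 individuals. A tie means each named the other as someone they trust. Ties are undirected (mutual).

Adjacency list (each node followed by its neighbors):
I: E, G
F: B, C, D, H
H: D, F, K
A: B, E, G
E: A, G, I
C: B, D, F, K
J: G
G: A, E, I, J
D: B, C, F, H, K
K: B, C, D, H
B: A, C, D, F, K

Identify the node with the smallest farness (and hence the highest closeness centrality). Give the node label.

Farness (sum of distances to all others) for each node — A:18, B:17, C:22, D:21, E:23, F:22, G:22, H:28, I:30, J:31, K:22.
The smallest farness is 17, for B, so B has the highest closeness.

B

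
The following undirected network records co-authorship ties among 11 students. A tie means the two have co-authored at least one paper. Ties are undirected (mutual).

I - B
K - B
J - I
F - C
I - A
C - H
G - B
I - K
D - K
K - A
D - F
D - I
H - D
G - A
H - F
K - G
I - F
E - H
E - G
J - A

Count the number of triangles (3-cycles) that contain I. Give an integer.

5

I's neighbors: A, B, D, F, J, and K.
Neighbor pairs that are themselves tied: I–A–J; I–A–K; I–B–K; I–D–F; I–D–K. Each forms one triangle with I, for 5 in total.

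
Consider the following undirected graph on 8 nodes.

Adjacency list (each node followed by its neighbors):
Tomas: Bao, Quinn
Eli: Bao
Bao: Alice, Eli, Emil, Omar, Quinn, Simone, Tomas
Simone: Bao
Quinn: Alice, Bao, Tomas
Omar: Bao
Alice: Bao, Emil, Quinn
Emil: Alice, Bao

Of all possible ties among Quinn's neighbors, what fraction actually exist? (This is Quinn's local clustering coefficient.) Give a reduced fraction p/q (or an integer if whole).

2/3

Quinn's neighbors: Alice, Bao, and Tomas (k = 3).
Possible neighbor pairs: C(3,2) = 3. Edges among them: Alice–Bao, Bao–Tomas → e = 2.
Clustering(Quinn) = 2/3.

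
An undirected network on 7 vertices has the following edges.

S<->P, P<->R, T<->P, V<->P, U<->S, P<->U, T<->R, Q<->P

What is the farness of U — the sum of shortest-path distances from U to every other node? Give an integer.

10

Distances from U: P:1, Q:2, R:2, S:1, T:2, V:2.
Sum = 1 + 2 + 2 + 1 + 2 + 2 = 10.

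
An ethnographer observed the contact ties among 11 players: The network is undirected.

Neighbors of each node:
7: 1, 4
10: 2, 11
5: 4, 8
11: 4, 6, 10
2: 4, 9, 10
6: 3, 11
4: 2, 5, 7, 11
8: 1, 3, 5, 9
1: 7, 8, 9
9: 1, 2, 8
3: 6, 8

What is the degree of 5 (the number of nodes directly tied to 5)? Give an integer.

2

5 is directly tied to 4 and 8. That is 2 neighbors, so the degree of 5 is 2.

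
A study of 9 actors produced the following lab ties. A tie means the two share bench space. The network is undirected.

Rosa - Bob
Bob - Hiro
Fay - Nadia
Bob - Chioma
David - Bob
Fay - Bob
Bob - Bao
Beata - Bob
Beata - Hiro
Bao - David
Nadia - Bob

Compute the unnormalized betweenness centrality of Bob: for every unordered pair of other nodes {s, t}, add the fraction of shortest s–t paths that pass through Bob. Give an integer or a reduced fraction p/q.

Pairs whose geodesics pass through Bob — Hiro–Rosa: 1; Hiro–David: 1; Hiro–Fay: 1; Hiro–Chioma: 1; Hiro–Bao: 1; Hiro–Nadia: 1; Rosa–David: 1; Rosa–Beata: 1; Rosa–Fay: 1; Rosa–Chioma: 1; Rosa–Bao: 1; Rosa–Nadia: 1; David–Beata: 1; David–Fay: 1 … (+11 more pairs).
All other pairs contribute 0.
Summing the contributions gives betweenness(Bob) = 25.

25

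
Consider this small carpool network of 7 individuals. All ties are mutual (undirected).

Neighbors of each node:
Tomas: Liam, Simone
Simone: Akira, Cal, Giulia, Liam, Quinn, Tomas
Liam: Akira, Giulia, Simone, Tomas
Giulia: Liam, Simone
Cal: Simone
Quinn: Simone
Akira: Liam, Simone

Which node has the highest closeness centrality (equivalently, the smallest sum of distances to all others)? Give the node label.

Farness (sum of distances to all others) for each node — Akira:10, Cal:11, Giulia:10, Liam:8, Quinn:11, Simone:6, Tomas:10.
The smallest farness is 6, for Simone, so Simone has the highest closeness.

Simone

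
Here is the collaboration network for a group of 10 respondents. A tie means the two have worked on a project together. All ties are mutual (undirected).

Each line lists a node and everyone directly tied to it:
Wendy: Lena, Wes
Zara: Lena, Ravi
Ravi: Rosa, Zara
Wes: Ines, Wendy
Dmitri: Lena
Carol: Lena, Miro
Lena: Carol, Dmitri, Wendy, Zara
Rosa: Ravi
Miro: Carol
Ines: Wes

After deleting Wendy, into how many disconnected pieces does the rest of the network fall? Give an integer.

2

Without Wendy, the remaining ties split the others into: {Carol, Dmitri, Lena, Miro, Ravi, Rosa, Zara}; {Ines, Wes}.
That's 2 separate components.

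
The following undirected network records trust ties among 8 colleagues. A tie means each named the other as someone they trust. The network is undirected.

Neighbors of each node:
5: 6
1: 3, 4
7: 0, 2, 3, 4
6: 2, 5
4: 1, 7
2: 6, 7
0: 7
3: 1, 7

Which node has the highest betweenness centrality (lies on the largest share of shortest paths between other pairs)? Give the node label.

Unnormalized betweenness of each node: 0:0, 1:1/2, 2:10, 3:5/2, 4:5/2, 5:0, 6:6, 7:31/2.
7 has the largest value, 31/2, making it the main broker — the node through which the most shortest paths run.

7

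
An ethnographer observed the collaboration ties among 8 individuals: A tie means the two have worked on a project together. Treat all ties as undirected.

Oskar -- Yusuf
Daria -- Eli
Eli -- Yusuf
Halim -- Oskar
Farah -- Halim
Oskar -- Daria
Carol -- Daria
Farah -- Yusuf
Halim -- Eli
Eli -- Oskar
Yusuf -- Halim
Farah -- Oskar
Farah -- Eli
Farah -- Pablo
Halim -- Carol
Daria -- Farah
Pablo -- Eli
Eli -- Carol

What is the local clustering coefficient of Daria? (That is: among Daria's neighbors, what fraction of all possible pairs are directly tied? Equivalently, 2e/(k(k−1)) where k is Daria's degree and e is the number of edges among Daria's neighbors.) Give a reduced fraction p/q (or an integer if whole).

2/3

Daria's neighbors: Carol, Eli, Farah, and Oskar (k = 4).
Possible neighbor pairs: C(4,2) = 6. Edges among them: Carol–Eli, Eli–Farah, Eli–Oskar, Farah–Oskar → e = 4.
Clustering(Daria) = 4/6 = 2/3.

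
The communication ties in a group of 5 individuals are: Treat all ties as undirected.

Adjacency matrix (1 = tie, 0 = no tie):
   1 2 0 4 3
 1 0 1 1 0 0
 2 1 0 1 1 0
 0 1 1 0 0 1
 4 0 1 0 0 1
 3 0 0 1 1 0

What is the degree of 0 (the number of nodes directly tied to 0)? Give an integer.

0 is directly tied to 1, 2, and 3. That is 3 neighbors, so the degree of 0 is 3.

3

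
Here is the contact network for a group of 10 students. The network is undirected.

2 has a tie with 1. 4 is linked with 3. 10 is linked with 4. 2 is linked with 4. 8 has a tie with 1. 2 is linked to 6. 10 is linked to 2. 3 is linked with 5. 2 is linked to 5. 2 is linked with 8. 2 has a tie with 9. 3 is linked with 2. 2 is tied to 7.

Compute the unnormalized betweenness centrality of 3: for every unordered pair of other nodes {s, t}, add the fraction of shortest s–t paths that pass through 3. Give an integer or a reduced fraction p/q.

1/2

Pairs whose geodesics pass through 3 — 4–5: 1/2.
All other pairs contribute 0.
Summing the contributions gives betweenness(3) = 1/2.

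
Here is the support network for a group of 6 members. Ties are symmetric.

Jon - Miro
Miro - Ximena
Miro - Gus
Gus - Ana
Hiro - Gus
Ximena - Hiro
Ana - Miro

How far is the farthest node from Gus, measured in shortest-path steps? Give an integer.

2

Distances from Gus: Ana:1, Hiro:1, Jon:2, Miro:1, Ximena:2.
The largest is 2 (to Ximena and Jon), so the eccentricity of Gus is 2.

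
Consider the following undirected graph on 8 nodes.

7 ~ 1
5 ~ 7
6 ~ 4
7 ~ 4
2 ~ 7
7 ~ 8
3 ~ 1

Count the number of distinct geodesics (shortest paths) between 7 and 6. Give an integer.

The shortest distance is 2, and the only length-2 path is 7–4–6. So there is exactly 1 shortest path.

1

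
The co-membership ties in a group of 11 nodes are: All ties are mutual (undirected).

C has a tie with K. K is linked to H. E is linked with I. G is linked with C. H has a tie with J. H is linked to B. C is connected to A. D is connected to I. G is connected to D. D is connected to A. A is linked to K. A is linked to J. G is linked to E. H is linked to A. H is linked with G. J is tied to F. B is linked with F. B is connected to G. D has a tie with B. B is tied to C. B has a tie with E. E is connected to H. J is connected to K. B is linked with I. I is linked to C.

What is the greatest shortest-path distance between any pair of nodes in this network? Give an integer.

3

Eccentricity of each node (its greatest distance to any other): A:2, B:2, C:2, D:2, E:2, F:2, G:2, H:2, I:3, J:3, K:2.
The maximum eccentricity is 3, realized for instance by the pair I–J via I – C – K – J. So the diameter is 3.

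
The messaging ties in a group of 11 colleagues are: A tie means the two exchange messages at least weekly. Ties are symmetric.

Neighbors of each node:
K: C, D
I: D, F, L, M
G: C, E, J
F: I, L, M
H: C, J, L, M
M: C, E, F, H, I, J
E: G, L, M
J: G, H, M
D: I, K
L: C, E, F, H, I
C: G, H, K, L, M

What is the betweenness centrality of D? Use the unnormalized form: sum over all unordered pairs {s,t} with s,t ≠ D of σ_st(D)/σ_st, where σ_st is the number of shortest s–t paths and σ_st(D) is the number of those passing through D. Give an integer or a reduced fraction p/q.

Pairs whose geodesics pass through D — I–K: 1; F–K: 1/3.
All other pairs contribute 0.
Summing the contributions gives betweenness(D) = 4/3.

4/3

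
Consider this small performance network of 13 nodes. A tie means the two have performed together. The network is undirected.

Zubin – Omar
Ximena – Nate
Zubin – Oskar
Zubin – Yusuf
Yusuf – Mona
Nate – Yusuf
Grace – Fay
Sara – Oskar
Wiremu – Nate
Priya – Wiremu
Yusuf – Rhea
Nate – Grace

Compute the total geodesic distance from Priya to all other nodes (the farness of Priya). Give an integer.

44

Distances from Priya: Fay:4, Grace:3, Mona:4, Nate:2, Omar:5, Oskar:5, Rhea:4, Sara:6, Wiremu:1, Ximena:3, Yusuf:3, Zubin:4.
Sum = 4 + 3 + 4 + 2 + 5 + 5 + 4 + 6 + 1 + 3 + 3 + 4 = 44.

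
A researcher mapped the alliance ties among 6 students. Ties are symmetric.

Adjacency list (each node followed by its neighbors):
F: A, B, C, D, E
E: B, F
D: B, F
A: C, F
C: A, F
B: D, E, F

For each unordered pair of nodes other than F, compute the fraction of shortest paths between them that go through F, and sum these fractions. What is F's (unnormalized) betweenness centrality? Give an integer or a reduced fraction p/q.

Pairs whose geodesics pass through F — A–E: 1; A–B: 1; A–D: 1; E–D: 1/2; E–C: 1; B–C: 1; D–C: 1.
All other pairs contribute 0.
Summing the contributions gives betweenness(F) = 13/2.

13/2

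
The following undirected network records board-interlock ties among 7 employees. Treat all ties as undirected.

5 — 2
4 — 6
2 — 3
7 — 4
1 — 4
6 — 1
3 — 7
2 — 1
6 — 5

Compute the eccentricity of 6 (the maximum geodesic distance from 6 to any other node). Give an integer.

3

Distances from 6: 1:1, 2:2, 3:3, 4:1, 5:1, 7:2.
The largest is 3 (to 3), so the eccentricity of 6 is 3.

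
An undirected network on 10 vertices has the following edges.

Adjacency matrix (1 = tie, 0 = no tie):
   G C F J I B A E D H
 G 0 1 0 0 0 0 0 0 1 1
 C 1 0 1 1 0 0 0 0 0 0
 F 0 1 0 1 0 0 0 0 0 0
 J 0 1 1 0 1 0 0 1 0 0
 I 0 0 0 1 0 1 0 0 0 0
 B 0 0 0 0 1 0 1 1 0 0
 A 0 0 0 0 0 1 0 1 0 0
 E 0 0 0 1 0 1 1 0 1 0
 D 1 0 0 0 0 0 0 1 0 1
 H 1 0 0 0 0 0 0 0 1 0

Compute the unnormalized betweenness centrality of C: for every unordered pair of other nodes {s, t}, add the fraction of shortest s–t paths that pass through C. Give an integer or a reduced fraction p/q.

16/3

Pairs whose geodesics pass through C — G–F: 1; G–J: 1; G–I: 1; F–D: 1/2; F–H: 1; J–H: 1/2; I–H: 1/3.
All other pairs contribute 0.
Summing the contributions gives betweenness(C) = 16/3.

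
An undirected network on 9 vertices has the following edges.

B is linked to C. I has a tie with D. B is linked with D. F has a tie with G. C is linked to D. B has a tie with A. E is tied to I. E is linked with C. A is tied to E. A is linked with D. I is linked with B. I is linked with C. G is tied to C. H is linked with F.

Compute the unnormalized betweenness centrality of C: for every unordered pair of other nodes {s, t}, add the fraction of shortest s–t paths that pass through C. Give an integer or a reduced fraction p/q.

Pairs whose geodesics pass through C — H–E: 1; H–B: 1; H–D: 1; H–I: 1; H–A: 3/3; G–E: 1; G–B: 1; G–D: 1; G–I: 1; G–A: 3/3; F–E: 1; F–B: 1; F–D: 1; F–I: 1 … (+3 more pairs).
All other pairs contribute 0.
Summing the contributions gives betweenness(C) = 47/3.

47/3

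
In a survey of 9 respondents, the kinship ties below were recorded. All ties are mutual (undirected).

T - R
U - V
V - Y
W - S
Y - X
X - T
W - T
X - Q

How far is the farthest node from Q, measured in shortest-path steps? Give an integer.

Distances from Q: R:3, S:4, T:2, U:4, V:3, W:3, X:1, Y:2.
The largest is 4 (to S and U), so the eccentricity of Q is 4.

4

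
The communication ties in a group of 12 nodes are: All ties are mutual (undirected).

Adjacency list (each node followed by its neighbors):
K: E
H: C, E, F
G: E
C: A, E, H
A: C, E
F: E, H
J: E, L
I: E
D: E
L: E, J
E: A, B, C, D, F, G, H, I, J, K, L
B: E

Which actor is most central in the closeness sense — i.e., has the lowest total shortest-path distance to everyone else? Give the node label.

E

Farness (sum of distances to all others) for each node — A:20, B:21, C:19, D:21, E:11, F:20, G:21, H:19, I:21, J:20, K:21, L:20.
The smallest farness is 11, for E, so E has the highest closeness.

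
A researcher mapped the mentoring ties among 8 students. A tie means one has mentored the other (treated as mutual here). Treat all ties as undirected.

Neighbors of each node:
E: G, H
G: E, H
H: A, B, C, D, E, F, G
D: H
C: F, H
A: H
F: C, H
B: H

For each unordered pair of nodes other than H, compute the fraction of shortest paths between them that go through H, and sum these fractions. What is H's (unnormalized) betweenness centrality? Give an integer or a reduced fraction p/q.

19

Pairs whose geodesics pass through H — G–B: 1; G–C: 1; G–F: 1; G–D: 1; G–A: 1; B–C: 1; B–E: 1; B–F: 1; B–D: 1; B–A: 1; C–E: 1; C–D: 1; C–A: 1; E–F: 1 … (+5 more pairs).
All other pairs contribute 0.
Summing the contributions gives betweenness(H) = 19.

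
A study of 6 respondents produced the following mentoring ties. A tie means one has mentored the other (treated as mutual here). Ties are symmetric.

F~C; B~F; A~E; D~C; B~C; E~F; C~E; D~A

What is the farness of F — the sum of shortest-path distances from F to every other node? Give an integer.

7

Distances from F: A:2, B:1, C:1, D:2, E:1.
Sum = 2 + 1 + 1 + 2 + 1 = 7.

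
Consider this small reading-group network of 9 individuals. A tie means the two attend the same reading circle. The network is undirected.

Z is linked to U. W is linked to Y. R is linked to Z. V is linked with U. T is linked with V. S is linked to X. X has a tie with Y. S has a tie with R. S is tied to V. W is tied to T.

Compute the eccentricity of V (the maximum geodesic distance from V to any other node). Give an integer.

Distances from V: R:2, S:1, T:1, U:1, W:2, X:2, Y:3, Z:2.
The largest is 3 (to Y), so the eccentricity of V is 3.

3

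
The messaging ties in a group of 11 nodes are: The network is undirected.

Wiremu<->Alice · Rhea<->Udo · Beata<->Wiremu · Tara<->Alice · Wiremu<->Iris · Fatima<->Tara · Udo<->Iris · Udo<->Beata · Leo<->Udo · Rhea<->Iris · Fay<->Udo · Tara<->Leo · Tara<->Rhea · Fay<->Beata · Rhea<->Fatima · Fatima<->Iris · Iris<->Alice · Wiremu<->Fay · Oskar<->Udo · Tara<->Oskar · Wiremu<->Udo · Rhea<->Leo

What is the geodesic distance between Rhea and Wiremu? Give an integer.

2

One shortest route is Rhea – Iris – Wiremu, which uses 2 edges, and Rhea and Wiremu are not directly tied, so nothing shorter exists. So d(Rhea,Wiremu) = 2.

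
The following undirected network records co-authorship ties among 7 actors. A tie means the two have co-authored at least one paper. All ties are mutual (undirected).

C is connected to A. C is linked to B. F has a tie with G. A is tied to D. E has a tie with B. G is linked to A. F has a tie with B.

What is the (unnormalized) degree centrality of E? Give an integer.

E is directly tied to B. That is 1 neighbor, so the degree of E is 1.

1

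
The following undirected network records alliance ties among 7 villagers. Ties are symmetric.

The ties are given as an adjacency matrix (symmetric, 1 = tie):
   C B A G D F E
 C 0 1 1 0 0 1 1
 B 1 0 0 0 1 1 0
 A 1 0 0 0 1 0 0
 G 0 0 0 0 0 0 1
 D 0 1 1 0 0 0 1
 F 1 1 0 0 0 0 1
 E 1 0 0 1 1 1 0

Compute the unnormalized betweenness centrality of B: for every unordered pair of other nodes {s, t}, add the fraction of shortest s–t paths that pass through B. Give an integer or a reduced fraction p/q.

Pairs whose geodesics pass through B — C–D: 1/3; D–F: 1/2.
All other pairs contribute 0.
Summing the contributions gives betweenness(B) = 5/6.

5/6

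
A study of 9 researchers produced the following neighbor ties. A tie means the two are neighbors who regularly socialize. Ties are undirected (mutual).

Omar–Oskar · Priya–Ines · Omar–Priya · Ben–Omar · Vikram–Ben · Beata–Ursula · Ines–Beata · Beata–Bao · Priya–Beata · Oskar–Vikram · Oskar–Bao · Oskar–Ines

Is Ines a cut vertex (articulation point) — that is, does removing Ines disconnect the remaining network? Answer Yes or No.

Even without Ines, every remaining node can still reach every other (the residual graph is connected), so Ines is not a cut vertex.

No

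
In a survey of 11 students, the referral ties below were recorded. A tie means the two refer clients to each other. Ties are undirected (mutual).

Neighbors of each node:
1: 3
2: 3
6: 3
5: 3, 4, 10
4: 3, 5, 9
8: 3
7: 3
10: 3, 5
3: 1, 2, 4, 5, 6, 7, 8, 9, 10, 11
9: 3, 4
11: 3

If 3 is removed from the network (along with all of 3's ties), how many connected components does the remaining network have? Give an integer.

Without 3, the remaining ties split the others into: {4, 5, 9, 10}; {7}; {11}; {6}; {2}; {1}; {8}.
That's 7 separate components.

7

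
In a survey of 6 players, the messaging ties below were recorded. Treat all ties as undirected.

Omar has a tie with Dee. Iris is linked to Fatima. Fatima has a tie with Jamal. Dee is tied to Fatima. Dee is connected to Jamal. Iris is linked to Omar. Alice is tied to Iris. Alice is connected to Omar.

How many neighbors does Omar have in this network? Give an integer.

3

Omar is directly tied to Alice, Dee, and Iris. That is 3 neighbors, so the degree of Omar is 3.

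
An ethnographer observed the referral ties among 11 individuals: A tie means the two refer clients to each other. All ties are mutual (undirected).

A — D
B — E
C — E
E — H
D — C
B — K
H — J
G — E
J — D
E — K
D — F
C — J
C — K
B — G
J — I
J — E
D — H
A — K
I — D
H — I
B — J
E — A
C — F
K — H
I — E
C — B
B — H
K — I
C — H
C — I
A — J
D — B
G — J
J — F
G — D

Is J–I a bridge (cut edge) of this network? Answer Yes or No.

Even without that edge, J still reaches I via J – H – I, so the network stays connected. Not a bridge.

No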